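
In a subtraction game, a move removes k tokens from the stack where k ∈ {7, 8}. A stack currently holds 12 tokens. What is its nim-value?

1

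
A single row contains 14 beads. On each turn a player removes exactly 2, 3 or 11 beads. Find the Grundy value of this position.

0

Build the Grundy sequence with g(k) = mex{g(k−s) : s ∈ {2, 3, 11}, s ≤ k}:
g(0) = mex{} = 0
g(1) = mex{} = 0
g(2) = mex{0} = 1
g(3) = mex{0} = 1
g(4) = mex{0,1} = 2
g(5) = mex{1} = 0
g(6) = mex{1,2} = 0
g(7) = mex{0,2} = 1
g(8) = mex{0} = 1
g(9) = mex{0,1} = 2
g(10) = mex{1} = 0
g(11) = mex{0,1,2} = 3
g(12) = mex{0,2} = 1
g(13) = mex{0,1,3} = 2
g(14) = mex{1,3} = 0
So g(14) = 0.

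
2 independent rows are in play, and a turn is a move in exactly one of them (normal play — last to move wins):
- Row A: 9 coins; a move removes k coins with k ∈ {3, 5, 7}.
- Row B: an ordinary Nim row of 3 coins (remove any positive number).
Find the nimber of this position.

Grundy values for row A (subtraction set {3, 5, 7}):
g(0) = mex{} = 0
g(1) = mex{} = 0
g(2) = mex{} = 0
g(3) = mex{0} = 1
g(4) = mex{0} = 1
g(5) = mex{0} = 1
g(6) = mex{0,1} = 2
g(7) = mex{0,1} = 2
g(8) = mex{0,1} = 2
g(9) = mex{0,1,2} = 3
So g(9) = 3.
Row B is a plain Nim row of size 3, so its Grundy value is 3.
By the Sprague-Grundy theorem, the Grundy value of a sum of independent games is the XOR of the component values.
Combined value = 3 ⊕ 3 = 0.

0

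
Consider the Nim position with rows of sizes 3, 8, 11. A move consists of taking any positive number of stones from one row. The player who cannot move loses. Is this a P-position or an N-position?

In binary:
  0011  (3)
  1000  (8)
  1011  (11)
  ----
  0000  (0)
The nim-sum is 0, so this is a P-position: the player to move is in a losing position under optimal play.

P-position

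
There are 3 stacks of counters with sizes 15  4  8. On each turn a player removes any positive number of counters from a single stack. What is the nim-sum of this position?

In binary:
  1111  (15)
  0100  (4)
  1000  (8)
  ----
  0011  (3)

3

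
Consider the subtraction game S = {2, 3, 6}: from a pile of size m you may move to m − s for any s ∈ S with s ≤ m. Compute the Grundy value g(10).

Build the Grundy sequence with g(k) = mex{g(k−s) : s ∈ {2, 3, 6}, s ≤ k}:
g(0) = mex{} = 0
g(1) = mex{} = 0
g(2) = mex{0} = 1
g(3) = mex{0} = 1
g(4) = mex{0,1} = 2
g(5) = mex{1} = 0
g(6) = mex{0,1,2} = 3
g(7) = mex{0,2} = 1
g(8) = mex{0,1,3} = 2
g(9) = mex{1,3} = 0
g(10) = mex{1,2} = 0
So g(10) = 0.

0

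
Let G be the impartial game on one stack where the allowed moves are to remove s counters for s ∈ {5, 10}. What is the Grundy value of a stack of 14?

2

Grundy values for subtraction set {5, 10}:
k:     0  1  2  3  4  5  6  7  8  9 10 11 12 13 14
g(k):  0  0  0  0  0  1  1  1  1  1  2  2  2  2  2
So g(14) = 2.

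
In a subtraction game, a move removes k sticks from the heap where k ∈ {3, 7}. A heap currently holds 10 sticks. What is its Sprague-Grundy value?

0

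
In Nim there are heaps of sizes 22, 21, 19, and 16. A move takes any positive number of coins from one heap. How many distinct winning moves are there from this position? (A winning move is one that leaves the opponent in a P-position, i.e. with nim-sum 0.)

Compute the nim-sum pairwise:
22 XOR 21 = 3
3 XOR 19 = 16
16 XOR 16 = 0
The nim-sum is already 0, so every move leaves a nonzero nim-sum — there are no winning moves.

0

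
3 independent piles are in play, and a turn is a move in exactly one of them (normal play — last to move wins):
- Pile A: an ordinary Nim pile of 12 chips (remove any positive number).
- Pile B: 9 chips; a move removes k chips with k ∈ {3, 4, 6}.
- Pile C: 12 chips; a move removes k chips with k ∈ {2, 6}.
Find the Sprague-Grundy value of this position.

Pile A is a plain Nim pile of size 12, so its Grundy value is 12.
Build the Grundy sequence for pile B with g(k) = mex{g(k−s) : s ∈ {3, 4, 6}, s ≤ k}:
k:     0  1  2  3  4  5  6  7  8  9
g(k):  0  0  0  1  1  1  2  2  2  0
So g(9) = 0.
Build the Grundy sequence for pile C with g(k) = mex{g(k−s) : s ∈ {2, 6}, s ≤ k}:
k:     0  1  2  3  4  5  6  7  8  9 10 11 12
g(k):  0  0  1  1  0  0  1  1  0  0  1  1  0
So g(12) = 0.
The value of a disjunctive sum is the nim-sum of the parts.
Combined value = 12 XOR 0 XOR 0 = 12.

12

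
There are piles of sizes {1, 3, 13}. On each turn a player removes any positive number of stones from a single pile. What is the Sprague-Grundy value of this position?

15

Nim-sum: 1 XOR 3 XOR 13 = 15.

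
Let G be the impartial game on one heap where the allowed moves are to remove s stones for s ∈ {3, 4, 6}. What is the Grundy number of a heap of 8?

2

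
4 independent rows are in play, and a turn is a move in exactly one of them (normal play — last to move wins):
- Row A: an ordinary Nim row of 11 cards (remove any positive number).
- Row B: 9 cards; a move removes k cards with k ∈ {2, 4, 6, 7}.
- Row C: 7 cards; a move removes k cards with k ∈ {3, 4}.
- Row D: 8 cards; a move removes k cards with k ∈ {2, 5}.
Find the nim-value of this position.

11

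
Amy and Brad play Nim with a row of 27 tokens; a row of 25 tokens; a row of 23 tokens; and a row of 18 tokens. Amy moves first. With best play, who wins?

Amy wins

Compute the nim-sum pairwise:
27 ^ 25 = 2
2 ^ 23 = 21
21 ^ 18 = 7
The nim-sum is 7 ≠ 0, so this is an N-position: the player to move can win; Amy has a winning move.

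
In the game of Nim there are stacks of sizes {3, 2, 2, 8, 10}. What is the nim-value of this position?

In binary:
  0011  (3)
  0010  (2)
  0010  (2)
  1000  (8)
  1010  (10)
  ----
  0001  (1)

1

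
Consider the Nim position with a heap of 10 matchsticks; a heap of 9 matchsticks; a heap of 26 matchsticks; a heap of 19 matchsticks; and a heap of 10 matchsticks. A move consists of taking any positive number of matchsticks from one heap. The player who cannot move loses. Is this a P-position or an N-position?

P-position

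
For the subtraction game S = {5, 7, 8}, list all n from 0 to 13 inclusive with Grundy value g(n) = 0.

0, 1, 2, 3, 4, 13

Grundy values for subtraction set {5, 7, 8}:
k:     0  1  2  3  4  5  6  7  8  9 10 11 12 13
g(k):  0  0  0  0  0  1  1  1  1  1  2  2  2  0
The P-positions (g = 0) in 0..13 are 0, 1, 2, 3, 4, 13.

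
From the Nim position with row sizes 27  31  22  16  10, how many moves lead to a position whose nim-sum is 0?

Bitwise XOR of the heap sizes:
  11011  (27)
  11111  (31)
  10110  (22)
  10000  (16)
  01010  (10)
  -----
  01000  (8)
The overall nim-sum is X = 8. A row of size p has a winning move iff p XOR X < p (reduce it to p XOR X).
  27: 27 XOR 8 = 19 < 27 — winning move (to 19).
  31: 31 XOR 8 = 23 < 31 — winning move (to 23).
  22: 22 XOR 8 = 30 ≥ 22 — no move.
  16: 16 XOR 8 = 24 ≥ 16 — no move.
  10: 10 XOR 8 = 2 < 10 — winning move (to 2).
That gives 3 winning moves.

3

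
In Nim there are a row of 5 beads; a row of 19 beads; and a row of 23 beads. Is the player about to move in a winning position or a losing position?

Winning position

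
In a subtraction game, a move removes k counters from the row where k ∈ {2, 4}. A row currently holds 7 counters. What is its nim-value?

Grundy values for subtraction set {2, 4}:
g(0) = mex{} = 0
g(1) = mex{} = 0
g(2) = mex{0} = 1
g(3) = mex{0} = 1
g(4) = mex{0,1} = 2
g(5) = mex{0,1} = 2
g(6) = mex{1,2} = 0
g(7) = mex{1,2} = 0
So g(7) = 0.

0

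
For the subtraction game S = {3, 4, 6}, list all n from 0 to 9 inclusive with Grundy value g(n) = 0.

0, 1, 2, 9

Grundy values for subtraction set {3, 4, 6}:
g(0) = mex{} = 0
g(1) = mex{} = 0
g(2) = mex{} = 0
g(3) = mex{0} = 1
g(4) = mex{0} = 1
g(5) = mex{0} = 1
g(6) = mex{0,1} = 2
g(7) = mex{0,1} = 2
g(8) = mex{0,1} = 2
g(9) = mex{1,2} = 0
The P-positions (g = 0) in 0..9 are 0, 1, 2, 9.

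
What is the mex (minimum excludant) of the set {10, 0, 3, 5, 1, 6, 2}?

The values 0, 1, 2, 3 are all present; 4 is the first non-negative integer missing from the set.

4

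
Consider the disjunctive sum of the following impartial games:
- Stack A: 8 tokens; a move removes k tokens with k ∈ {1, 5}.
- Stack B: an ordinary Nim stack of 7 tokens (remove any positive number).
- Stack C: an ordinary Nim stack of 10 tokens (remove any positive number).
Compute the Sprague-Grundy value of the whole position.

13

Grundy values for stack A (subtraction set {1, 5}):
g(0) = mex{} = 0
g(1) = mex{0} = 1
g(2) = mex{1} = 0
g(3) = mex{0} = 1
g(4) = mex{1} = 0
g(5) = mex{0} = 1
g(6) = mex{1} = 0
g(7) = mex{0} = 1
g(8) = mex{1} = 0
So g(8) = 0.
Stack B is a plain Nim stack of size 7, so its Grundy value is 7.
Stack C is a plain Nim stack of size 10, so its Grundy value is 10.
The value of a disjunctive sum is the nim-sum of the parts.
Combined value = 0 XOR 7 XOR 10 = 13.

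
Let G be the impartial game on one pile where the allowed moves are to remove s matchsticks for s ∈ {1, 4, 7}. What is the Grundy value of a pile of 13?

0

Grundy values for subtraction set {1, 4, 7}:
g(0) = mex{} = 0
g(1) = mex{0} = 1
g(2) = mex{1} = 0
g(3) = mex{0} = 1
g(4) = mex{0,1} = 2
g(5) = mex{1,2} = 0
g(6) = mex{0} = 1
g(7) = mex{0,1} = 2
g(8) = mex{1,2} = 0
g(9) = mex{0} = 1
g(10) = mex{1} = 0
g(11) = mex{0,2} = 1
g(12) = mex{0,1} = 2
g(13) = mex{1,2} = 0
So g(13) = 0.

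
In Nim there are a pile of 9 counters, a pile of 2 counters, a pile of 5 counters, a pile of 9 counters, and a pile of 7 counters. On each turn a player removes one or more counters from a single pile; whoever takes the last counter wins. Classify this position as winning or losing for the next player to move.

Nim-sum: 9 XOR 2 XOR 5 XOR 9 XOR 7 = 0.
The nim-sum is 0, so this is a P-position: the player to move is in a losing position under optimal play.

Losing position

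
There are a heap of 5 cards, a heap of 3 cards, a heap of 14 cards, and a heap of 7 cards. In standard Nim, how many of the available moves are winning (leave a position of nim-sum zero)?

1

Compute the nim-sum pairwise:
5 ⊕ 3 = 6
6 ⊕ 14 = 8
8 ⊕ 7 = 15
The overall nim-sum is X = 15. A heap of size p has a winning move iff p XOR X < p (reduce it to p XOR X).
  5: 5 XOR 15 = 10 ≥ 5 — no move.
  3: 3 XOR 15 = 12 ≥ 3 — no move.
  14: 14 XOR 15 = 1 < 14 — winning move (to 1).
  7: 7 XOR 15 = 8 ≥ 7 — no move.
That gives 1 winning move.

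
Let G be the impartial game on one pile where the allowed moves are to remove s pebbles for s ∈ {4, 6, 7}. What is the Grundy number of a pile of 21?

Build the Grundy sequence with g(k) = mex{g(k−s) : s ∈ {4, 6, 7}, s ≤ k}:
k:     0  1  2  3  4  5  6  7  8  9 10 11 12 13 14 15 16 17 18 19 20 21
g(k):  0  0  0  0  1  1  1  1  2  2  2  0  0  0  0  1  1  1  1  2  2  2
So g(21) = 2.

2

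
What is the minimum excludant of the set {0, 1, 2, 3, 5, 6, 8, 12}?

4

The values 0, 1, 2, 3 are all present; 4 is the first non-negative integer missing from the set.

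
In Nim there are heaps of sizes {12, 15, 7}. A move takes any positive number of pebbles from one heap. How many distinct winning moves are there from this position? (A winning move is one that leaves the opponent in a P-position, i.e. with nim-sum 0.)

3

Write each in binary and XOR column by column:
  1100  (12)
  1111  (15)
  0111  (7)
  ----
  0100  (4)
The overall nim-sum is X = 4. A heap of size p has a winning move iff p XOR X < p (reduce it to p XOR X).
  12: 12 XOR 4 = 8 < 12 — winning move (to 8).
  15: 15 XOR 4 = 11 < 15 — winning move (to 11).
  7: 7 XOR 4 = 3 < 7 — winning move (to 3).
That gives 3 winning moves.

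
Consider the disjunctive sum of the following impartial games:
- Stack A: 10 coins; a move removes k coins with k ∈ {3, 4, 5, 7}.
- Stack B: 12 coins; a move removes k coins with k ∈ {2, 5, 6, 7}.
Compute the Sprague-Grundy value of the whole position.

0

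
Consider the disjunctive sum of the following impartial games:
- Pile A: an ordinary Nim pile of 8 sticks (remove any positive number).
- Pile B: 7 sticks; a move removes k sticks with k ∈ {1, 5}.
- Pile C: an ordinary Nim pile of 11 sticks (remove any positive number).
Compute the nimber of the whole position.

Pile A is a plain Nim pile of size 8, so its Grundy value is 8.
Grundy values for pile B (subtraction set {1, 5}):
g(0) = mex{} = 0
g(1) = mex{0} = 1
g(2) = mex{1} = 0
g(3) = mex{0} = 1
g(4) = mex{1} = 0
g(5) = mex{0} = 1
g(6) = mex{1} = 0
g(7) = mex{0} = 1
So g(7) = 1.
Pile C is a plain Nim pile of size 11, so its Grundy value is 11.
The value of a disjunctive sum is the nim-sum of the parts.
Combined value = 8 XOR 1 XOR 11 = 2.

2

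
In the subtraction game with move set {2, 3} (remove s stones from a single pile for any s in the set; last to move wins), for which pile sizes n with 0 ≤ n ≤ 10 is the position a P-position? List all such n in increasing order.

0, 1, 5, 6, 10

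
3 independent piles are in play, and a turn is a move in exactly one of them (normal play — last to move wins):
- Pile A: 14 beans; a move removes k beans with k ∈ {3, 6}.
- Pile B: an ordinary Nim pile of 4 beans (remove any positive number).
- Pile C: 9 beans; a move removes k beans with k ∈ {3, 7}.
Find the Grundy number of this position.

4

Build the Grundy sequence for pile A with g(k) = mex{g(k−s) : s ∈ {3, 6}, s ≤ k}:
g(0) = mex{} = 0
g(1) = mex{} = 0
g(2) = mex{} = 0
g(3) = mex{0} = 1
g(4) = mex{0} = 1
g(5) = mex{0} = 1
g(6) = mex{0,1} = 2
g(7) = mex{0,1} = 2
g(8) = mex{0,1} = 2
g(9) = mex{1,2} = 0
g(10) = mex{1,2} = 0
g(11) = mex{1,2} = 0
g(12) = mex{0,2} = 1
g(13) = mex{0,2} = 1
g(14) = mex{0,2} = 1
So g(14) = 1.
Pile B is a plain Nim pile of size 4, so its Grundy value is 4.
Grundy values for pile C (subtraction set {3, 7}):
k:     0  1  2  3  4  5  6  7  8  9
g(k):  0  0  0  1  1  1  0  2  2  1
So g(9) = 1.
By the Sprague-Grundy theorem, the Grundy value of a sum of independent games is the XOR of the component values.
Combined value = 1 XOR 4 XOR 1 = 4.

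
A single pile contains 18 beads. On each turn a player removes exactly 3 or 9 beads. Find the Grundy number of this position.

Grundy values for subtraction set {3, 9}:
k:     0  1  2  3  4  5  6  7  8  9 10 11 12 13 14 15 16 17 18
g(k):  0  0  0  1  1  1  0  0  0  1  1  1  0  0  0  1  1  1  0
So g(18) = 0.

0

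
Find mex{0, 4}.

1

0 is in the set but 1 is not, so the mex is 1.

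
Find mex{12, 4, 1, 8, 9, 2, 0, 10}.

3

The values 0, 1, 2 are all present; 3 is the first non-negative integer missing from the set.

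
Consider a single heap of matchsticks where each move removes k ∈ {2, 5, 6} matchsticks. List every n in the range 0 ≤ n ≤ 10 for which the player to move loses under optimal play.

Compute g(0), g(1), … for moves {2, 5, 6}:
g(0) = mex{} = 0
g(1) = mex{} = 0
g(2) = mex{0} = 1
g(3) = mex{0} = 1
g(4) = mex{1} = 0
g(5) = mex{0,1} = 2
g(6) = mex{0} = 1
g(7) = mex{0,1,2} = 3
g(8) = mex{1} = 0
g(9) = mex{0,1,3} = 2
g(10) = mex{0,2} = 1
The P-positions (g = 0) in 0..10 are 0, 1, 4, 8.

0, 1, 4, 8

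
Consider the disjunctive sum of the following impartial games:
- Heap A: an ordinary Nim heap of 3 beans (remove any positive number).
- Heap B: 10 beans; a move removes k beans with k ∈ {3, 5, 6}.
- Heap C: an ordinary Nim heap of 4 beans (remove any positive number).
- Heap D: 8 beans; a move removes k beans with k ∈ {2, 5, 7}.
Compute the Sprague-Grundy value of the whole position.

5

Heap A is a plain Nim heap of size 3, so its Grundy value is 3.
Build the Grundy sequence for heap B with g(k) = mex{g(k−s) : s ∈ {3, 5, 6}, s ≤ k}:
g(0) = mex{} = 0
g(1) = mex{} = 0
g(2) = mex{} = 0
g(3) = mex{0} = 1
g(4) = mex{0} = 1
g(5) = mex{0} = 1
g(6) = mex{0,1} = 2
g(7) = mex{0,1} = 2
g(8) = mex{0,1} = 2
g(9) = mex{1,2} = 0
g(10) = mex{1,2} = 0
So g(10) = 0.
Heap C is a plain Nim heap of size 4, so its Grundy value is 4.
Grundy values for heap D (subtraction set {2, 5, 7}):
k:     0  1  2  3  4  5  6  7  8
g(k):  0  0  1  1  0  2  1  3  2
So g(8) = 2.
The value of a disjunctive sum is the nim-sum of the parts.
Combined value = 3 ⊕ 0 ⊕ 4 ⊕ 2 = 5.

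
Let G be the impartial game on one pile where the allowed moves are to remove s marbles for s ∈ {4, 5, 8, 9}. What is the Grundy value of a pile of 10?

Grundy values for subtraction set {4, 5, 8, 9}:
g(0) = mex{} = 0
g(1) = mex{} = 0
g(2) = mex{} = 0
g(3) = mex{} = 0
g(4) = mex{0} = 1
g(5) = mex{0} = 1
g(6) = mex{0} = 1
g(7) = mex{0} = 1
g(8) = mex{0,1} = 2
g(9) = mex{0,1} = 2
g(10) = mex{0,1} = 2
So g(10) = 2.

2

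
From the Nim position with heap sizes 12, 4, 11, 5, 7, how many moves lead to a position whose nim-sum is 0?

Compute the nim-sum pairwise:
12 XOR 4 = 8
8 XOR 11 = 3
3 XOR 5 = 6
6 XOR 7 = 1
The overall nim-sum is X = 1. A heap of size p has a winning move iff p XOR X < p (reduce it to p XOR X).
  12: 12 XOR 1 = 13 ≥ 12 — no move.
  4: 4 XOR 1 = 5 ≥ 4 — no move.
  11: 11 XOR 1 = 10 < 11 — winning move (to 10).
  5: 5 XOR 1 = 4 < 5 — winning move (to 4).
  7: 7 XOR 1 = 6 < 7 — winning move (to 6).
That gives 3 winning moves.

3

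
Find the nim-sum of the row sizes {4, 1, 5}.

Compute the nim-sum pairwise:
4 XOR 1 = 5
5 XOR 5 = 0

0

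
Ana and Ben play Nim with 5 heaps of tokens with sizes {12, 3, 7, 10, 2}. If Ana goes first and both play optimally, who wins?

Ben wins

Nim-sum: 12 ⊕ 3 ⊕ 7 ⊕ 10 ⊕ 2 = 0.
The nim-sum is 0, so this is a P-position: the player to move is in a losing position under optimal play; Ana is about to move from it and so loses — Ben wins.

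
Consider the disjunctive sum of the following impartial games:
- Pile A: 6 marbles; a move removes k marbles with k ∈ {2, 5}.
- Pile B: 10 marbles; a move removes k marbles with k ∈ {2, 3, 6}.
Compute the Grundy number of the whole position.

1

Grundy values for pile A (subtraction set {2, 5}):
g(0) = mex{} = 0
g(1) = mex{} = 0
g(2) = mex{0} = 1
g(3) = mex{0} = 1
g(4) = mex{1} = 0
g(5) = mex{0,1} = 2
g(6) = mex{0} = 1
So g(6) = 1.
Grundy values for pile B (subtraction set {2, 3, 6}):
k:     0  1  2  3  4  5  6  7  8  9 10
g(k):  0  0  1  1  2  0  3  1  2  0  0
So g(10) = 0.
The value of a disjunctive sum is the nim-sum of the parts.
Combined value = 1 XOR 0 = 1.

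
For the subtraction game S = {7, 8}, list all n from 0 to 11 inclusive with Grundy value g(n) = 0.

0, 1, 2, 3, 4, 5, 6

Build the Grundy sequence with g(k) = mex{g(k−s) : s ∈ {7, 8}, s ≤ k}:
k:     0  1  2  3  4  5  6  7  8  9 10 11
g(k):  0  0  0  0  0  0  0  1  1  1  1  1
The P-positions (g = 0) in 0..11 are 0, 1, 2, 3, 4, 5, 6.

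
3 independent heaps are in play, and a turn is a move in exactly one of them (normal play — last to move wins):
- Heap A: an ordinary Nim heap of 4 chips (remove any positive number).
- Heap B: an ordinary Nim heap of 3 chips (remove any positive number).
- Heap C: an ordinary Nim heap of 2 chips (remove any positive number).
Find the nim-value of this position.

5

Heap A is a plain Nim heap of size 4, so its Grundy value is 4.
Heap B is a plain Nim heap of size 3, so its Grundy value is 3.
Heap C is a plain Nim heap of size 2, so its Grundy value is 2.
The value of a disjunctive sum is the nim-sum of the parts.
Combined value = 4 ⊕ 3 ⊕ 2 = 5.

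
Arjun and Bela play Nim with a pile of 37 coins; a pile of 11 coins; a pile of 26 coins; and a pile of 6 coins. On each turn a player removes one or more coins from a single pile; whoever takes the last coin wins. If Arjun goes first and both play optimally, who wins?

Arjun wins

In binary:
  100101  (37)
  001011  (11)
  011010  (26)
  000110  (6)
  ------
  110010  (50)
The nim-sum is 50 ≠ 0, so this is an N-position: the player to move can win; Arjun has a winning move.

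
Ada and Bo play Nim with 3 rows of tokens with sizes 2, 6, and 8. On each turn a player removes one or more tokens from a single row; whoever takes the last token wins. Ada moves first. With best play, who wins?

Nim-sum: 2 ^ 6 ^ 8 = 12.
The nim-sum is 12 ≠ 0, so this is an N-position: the player to move can win; Ada has a winning move.

Ada wins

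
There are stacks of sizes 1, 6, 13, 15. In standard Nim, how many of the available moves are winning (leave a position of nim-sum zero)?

3

Compute the nim-sum pairwise:
1 XOR 6 = 7
7 XOR 13 = 10
10 XOR 15 = 5
The overall nim-sum is X = 5. A stack of size p has a winning move iff p XOR X < p (reduce it to p XOR X).
  1: 1 XOR 5 = 4 ≥ 1 — no move.
  6: 6 XOR 5 = 3 < 6 — winning move (to 3).
  13: 13 XOR 5 = 8 < 13 — winning move (to 8).
  15: 15 XOR 5 = 10 < 15 — winning move (to 10).
That gives 3 winning moves.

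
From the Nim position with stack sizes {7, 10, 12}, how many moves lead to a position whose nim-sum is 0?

1

Compute the nim-sum pairwise:
7 XOR 10 = 13
13 XOR 12 = 1
The overall nim-sum is X = 1. A stack of size p has a winning move iff p XOR X < p (reduce it to p XOR X).
  7: 7 XOR 1 = 6 < 7 — winning move (to 6).
  10: 10 XOR 1 = 11 ≥ 10 — no move.
  12: 12 XOR 1 = 13 ≥ 12 — no move.
That gives 1 winning move.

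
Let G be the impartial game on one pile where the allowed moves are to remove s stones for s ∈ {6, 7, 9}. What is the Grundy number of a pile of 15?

0

Build the Grundy sequence with g(k) = mex{g(k−s) : s ∈ {6, 7, 9}, s ≤ k}:
k:     0  1  2  3  4  5  6  7  8  9 10 11 12 13 14 15
g(k):  0  0  0  0  0  0  1  1  1  1  1  1  2  2  2  0
So g(15) = 0.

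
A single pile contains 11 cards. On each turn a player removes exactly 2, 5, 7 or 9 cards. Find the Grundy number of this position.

3

Grundy values for subtraction set {2, 5, 7, 9}:
g(0) = mex{} = 0
g(1) = mex{} = 0
g(2) = mex{0} = 1
g(3) = mex{0} = 1
g(4) = mex{1} = 0
g(5) = mex{0,1} = 2
g(6) = mex{0} = 1
g(7) = mex{0,1,2} = 3
g(8) = mex{0,1} = 2
g(9) = mex{0,1,3} = 2
g(10) = mex{0,1,2} = 3
g(11) = mex{0,1,2} = 3
So g(11) = 3.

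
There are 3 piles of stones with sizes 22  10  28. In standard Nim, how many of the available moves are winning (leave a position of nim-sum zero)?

0

Nim-sum: 22 XOR 10 XOR 28 = 0.
The nim-sum is already 0, so every move leaves a nonzero nim-sum — there are no winning moves.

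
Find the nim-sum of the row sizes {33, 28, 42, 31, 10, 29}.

31

Compute the nim-sum pairwise:
33 ⊕ 28 = 61
61 ⊕ 42 = 23
23 ⊕ 31 = 8
8 ⊕ 10 = 2
2 ⊕ 29 = 31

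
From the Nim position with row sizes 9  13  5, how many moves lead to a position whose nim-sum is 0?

In binary:
  1001  (9)
  1101  (13)
  0101  (5)
  ----
  0001  (1)
The overall nim-sum is X = 1. A row of size p has a winning move iff p XOR X < p (reduce it to p XOR X).
  9: 9 XOR 1 = 8 < 9 — winning move (to 8).
  13: 13 XOR 1 = 12 < 13 — winning move (to 12).
  5: 5 XOR 1 = 4 < 5 — winning move (to 4).
That gives 3 winning moves.

3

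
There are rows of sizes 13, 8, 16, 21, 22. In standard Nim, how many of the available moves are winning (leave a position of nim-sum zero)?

Bitwise XOR of the heap sizes:
  01101  (13)
  01000  (8)
  10000  (16)
  10101  (21)
  10110  (22)
  -----
  10110  (22)
The overall nim-sum is X = 22. A row of size p has a winning move iff p XOR X < p (reduce it to p XOR X).
  13: 13 XOR 22 = 27 ≥ 13 — no move.
  8: 8 XOR 22 = 30 ≥ 8 — no move.
  16: 16 XOR 22 = 6 < 16 — winning move (to 6).
  21: 21 XOR 22 = 3 < 21 — winning move (to 3).
  22: 22 XOR 22 = 0 < 22 — winning move (to 0).
That gives 3 winning moves.

3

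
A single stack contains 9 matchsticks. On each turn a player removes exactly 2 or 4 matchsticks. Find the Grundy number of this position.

1

Compute g(0), g(1), … for moves {2, 4}:
k:     0  1  2  3  4  5  6  7  8  9
g(k):  0  0  1  1  2  2  0  0  1  1
So g(9) = 1.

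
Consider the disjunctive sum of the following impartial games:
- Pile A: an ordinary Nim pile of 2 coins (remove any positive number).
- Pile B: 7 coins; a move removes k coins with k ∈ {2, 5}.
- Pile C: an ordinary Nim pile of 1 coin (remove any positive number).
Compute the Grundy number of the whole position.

3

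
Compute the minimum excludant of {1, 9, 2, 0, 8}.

3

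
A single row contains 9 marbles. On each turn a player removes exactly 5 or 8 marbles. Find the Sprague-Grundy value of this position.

1

Build the Grundy sequence with g(k) = mex{g(k−s) : s ∈ {5, 8}, s ≤ k}:
k:     0  1  2  3  4  5  6  7  8  9
g(k):  0  0  0  0  0  1  1  1  1  1
So g(9) = 1.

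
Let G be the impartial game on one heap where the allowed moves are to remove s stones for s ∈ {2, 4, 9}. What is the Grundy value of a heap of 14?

Grundy values for subtraction set {2, 4, 9}:
k:     0  1  2  3  4  5  6  7  8  9 10 11 12 13 14
g(k):  0  0  1  1  2  2  0  0  1  1  2  2  0  0  1
So g(14) = 1.

1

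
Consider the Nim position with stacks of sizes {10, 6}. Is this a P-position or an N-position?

Nim-sum: 10 ^ 6 = 12.
The nim-sum is 12 ≠ 0, so this is an N-position: the player to move can win.

N-position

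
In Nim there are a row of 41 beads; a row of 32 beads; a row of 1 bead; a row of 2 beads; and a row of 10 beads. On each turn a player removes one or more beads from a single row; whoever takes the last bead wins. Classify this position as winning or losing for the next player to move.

Losing position

Nim-sum: 41 ⊕ 32 ⊕ 1 ⊕ 2 ⊕ 10 = 0.
The nim-sum is 0, so this is a P-position: the player to move is in a losing position under optimal play.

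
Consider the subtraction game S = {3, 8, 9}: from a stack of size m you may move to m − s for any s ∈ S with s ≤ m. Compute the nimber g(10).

1

Compute g(0), g(1), … for moves {3, 8, 9}:
k:     0  1  2  3  4  5  6  7  8  9 10
g(k):  0  0  0  1  1  1  0  0  2  1  1
So g(10) = 1.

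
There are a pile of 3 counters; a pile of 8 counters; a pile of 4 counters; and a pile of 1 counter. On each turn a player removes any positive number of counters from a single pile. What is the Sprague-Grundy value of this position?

Compute the nim-sum pairwise:
3 XOR 8 = 11
11 XOR 4 = 15
15 XOR 1 = 14

14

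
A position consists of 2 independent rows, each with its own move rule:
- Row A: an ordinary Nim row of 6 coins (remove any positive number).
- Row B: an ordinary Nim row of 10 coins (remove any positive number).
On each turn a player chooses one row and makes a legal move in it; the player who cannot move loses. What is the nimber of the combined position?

12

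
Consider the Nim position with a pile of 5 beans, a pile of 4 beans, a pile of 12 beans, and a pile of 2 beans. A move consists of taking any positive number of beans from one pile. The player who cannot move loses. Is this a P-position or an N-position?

N-position

Compute the nim-sum pairwise:
5 ⊕ 4 = 1
1 ⊕ 12 = 13
13 ⊕ 2 = 15
The nim-sum is 15 ≠ 0, so this is an N-position: the player to move can win.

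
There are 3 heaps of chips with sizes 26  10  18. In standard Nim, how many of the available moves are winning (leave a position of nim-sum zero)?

3

Nim-sum: 26 XOR 10 XOR 18 = 2.
The overall nim-sum is X = 2. A heap of size p has a winning move iff p XOR X < p (reduce it to p XOR X).
  26: 26 XOR 2 = 24 < 26 — winning move (to 24).
  10: 10 XOR 2 = 8 < 10 — winning move (to 8).
  18: 18 XOR 2 = 16 < 18 — winning move (to 16).
That gives 3 winning moves.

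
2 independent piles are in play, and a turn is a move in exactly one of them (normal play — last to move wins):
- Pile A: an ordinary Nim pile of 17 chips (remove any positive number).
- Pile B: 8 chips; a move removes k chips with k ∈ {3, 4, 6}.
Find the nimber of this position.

19

Pile A is a plain Nim pile of size 17, so its Grundy value is 17.
Grundy values for pile B (subtraction set {3, 4, 6}):
g(0) = mex{} = 0
g(1) = mex{} = 0
g(2) = mex{} = 0
g(3) = mex{0} = 1
g(4) = mex{0} = 1
g(5) = mex{0} = 1
g(6) = mex{0,1} = 2
g(7) = mex{0,1} = 2
g(8) = mex{0,1} = 2
So g(8) = 2.
By the Sprague-Grundy theorem, the Grundy value of a sum of independent games is the XOR of the component values.
Combined value = 17 ⊕ 2 = 19.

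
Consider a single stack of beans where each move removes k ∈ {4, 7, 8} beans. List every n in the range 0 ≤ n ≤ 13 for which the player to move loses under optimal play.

0, 1, 2, 3, 12, 13

Build the Grundy sequence with g(k) = mex{g(k−s) : s ∈ {4, 7, 8}, s ≤ k}:
k:     0  1  2  3  4  5  6  7  8  9 10 11 12 13
g(k):  0  0  0  0  1  1  1  1  2  2  2  2  0  0
The P-positions (g = 0) in 0..13 are 0, 1, 2, 3, 12, 13.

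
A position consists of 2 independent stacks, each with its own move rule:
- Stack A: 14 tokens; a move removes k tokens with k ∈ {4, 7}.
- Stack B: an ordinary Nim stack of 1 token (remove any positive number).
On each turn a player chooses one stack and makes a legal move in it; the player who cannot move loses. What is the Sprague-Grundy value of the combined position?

For stack A, compute g(0), g(1), … with moves {4, 7}:
k:     0  1  2  3  4  5  6  7  8  9 10 11 12 13 14
g(k):  0  0  0  0  1  1  1  1  2  2  2  0  0  0  0
So g(14) = 0.
Stack B is a plain Nim stack of size 1, so its Grundy value is 1.
By the Sprague-Grundy theorem, the Grundy value of a sum of independent games is the XOR of the component values.
Combined value = 0 ⊕ 1 = 1.

1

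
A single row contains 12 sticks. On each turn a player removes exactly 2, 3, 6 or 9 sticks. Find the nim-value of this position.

0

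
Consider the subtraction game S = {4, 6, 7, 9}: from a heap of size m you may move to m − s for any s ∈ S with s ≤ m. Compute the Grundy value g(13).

0

Compute g(0), g(1), … for moves {4, 6, 7, 9}:
g(0) = mex{} = 0
g(1) = mex{} = 0
g(2) = mex{} = 0
g(3) = mex{} = 0
g(4) = mex{0} = 1
g(5) = mex{0} = 1
g(6) = mex{0} = 1
g(7) = mex{0} = 1
g(8) = mex{0,1} = 2
g(9) = mex{0,1} = 2
g(10) = mex{0,1} = 2
g(11) = mex{0,1} = 2
g(12) = mex{0,1,2} = 3
g(13) = mex{1,2} = 0
So g(13) = 0.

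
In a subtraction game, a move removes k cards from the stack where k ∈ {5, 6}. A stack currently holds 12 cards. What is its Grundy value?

Build the Grundy sequence with g(k) = mex{g(k−s) : s ∈ {5, 6}, s ≤ k}:
g(0) = mex{} = 0
g(1) = mex{} = 0
g(2) = mex{} = 0
g(3) = mex{} = 0
g(4) = mex{} = 0
g(5) = mex{0} = 1
g(6) = mex{0} = 1
g(7) = mex{0} = 1
g(8) = mex{0} = 1
g(9) = mex{0} = 1
g(10) = mex{0,1} = 2
g(11) = mex{1} = 0
g(12) = mex{1} = 0
So g(12) = 0.

0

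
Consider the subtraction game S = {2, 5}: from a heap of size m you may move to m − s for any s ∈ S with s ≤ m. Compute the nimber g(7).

Grundy values for subtraction set {2, 5}:
k:     0  1  2  3  4  5  6  7
g(k):  0  0  1  1  0  2  1  0
So g(7) = 0.

0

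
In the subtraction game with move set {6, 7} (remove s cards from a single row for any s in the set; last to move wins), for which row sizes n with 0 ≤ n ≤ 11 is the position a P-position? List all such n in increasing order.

0, 1, 2, 3, 4, 5

Compute g(0), g(1), … for moves {6, 7}:
k:     0  1  2  3  4  5  6  7  8  9 10 11
g(k):  0  0  0  0  0  0  1  1  1  1  1  1
The P-positions (g = 0) in 0..11 are 0, 1, 2, 3, 4, 5.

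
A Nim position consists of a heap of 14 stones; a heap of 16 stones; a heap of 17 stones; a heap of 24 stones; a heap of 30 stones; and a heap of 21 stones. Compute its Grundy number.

28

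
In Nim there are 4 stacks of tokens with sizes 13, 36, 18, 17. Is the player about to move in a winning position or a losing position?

Winning position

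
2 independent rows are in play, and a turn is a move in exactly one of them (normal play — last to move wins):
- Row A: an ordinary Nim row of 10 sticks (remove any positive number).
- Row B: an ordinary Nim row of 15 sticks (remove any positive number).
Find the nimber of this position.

5

Row A is a plain Nim row of size 10, so its Grundy value is 10.
Row B is a plain Nim row of size 15, so its Grundy value is 15.
By the Sprague-Grundy theorem, the Grundy value of a sum of independent games is the XOR of the component values.
Combined value = 10 ⊕ 15 = 5.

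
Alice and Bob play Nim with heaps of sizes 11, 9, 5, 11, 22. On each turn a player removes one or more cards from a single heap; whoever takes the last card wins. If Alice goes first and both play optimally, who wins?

In binary:
  01011  (11)
  01001  (9)
  00101  (5)
  01011  (11)
  10110  (22)
  -----
  11010  (26)
The nim-sum is 26 ≠ 0, so this is an N-position: the player to move can win; Alice has a winning move.

Alice wins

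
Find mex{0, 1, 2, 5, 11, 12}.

3

The values 0, 1, 2 are all present; 3 is the first non-negative integer missing from the set.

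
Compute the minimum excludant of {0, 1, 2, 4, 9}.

The values 0, 1, 2 are all present; 3 is the first non-negative integer missing from the set.

3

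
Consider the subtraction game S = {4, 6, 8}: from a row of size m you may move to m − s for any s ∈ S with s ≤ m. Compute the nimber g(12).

Grundy values for subtraction set {4, 6, 8}:
k:     0  1  2  3  4  5  6  7  8  9 10 11 12
g(k):  0  0  0  0  1  1  1  1  2  2  2  2  0
So g(12) = 0.

0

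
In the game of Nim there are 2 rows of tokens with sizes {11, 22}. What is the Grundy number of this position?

29

Compute the nim-sum pairwise:
11 XOR 22 = 29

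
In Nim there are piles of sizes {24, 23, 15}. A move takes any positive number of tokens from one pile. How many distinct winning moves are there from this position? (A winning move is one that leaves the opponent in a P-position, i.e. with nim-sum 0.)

0

Compute the nim-sum pairwise:
24 ⊕ 23 = 15
15 ⊕ 15 = 0
The nim-sum is already 0, so every move leaves a nonzero nim-sum — there are no winning moves.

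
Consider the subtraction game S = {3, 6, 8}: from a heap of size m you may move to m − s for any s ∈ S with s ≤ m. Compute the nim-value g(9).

Compute g(0), g(1), … for moves {3, 6, 8}:
g(0) = mex{} = 0
g(1) = mex{} = 0
g(2) = mex{} = 0
g(3) = mex{0} = 1
g(4) = mex{0} = 1
g(5) = mex{0} = 1
g(6) = mex{0,1} = 2
g(7) = mex{0,1} = 2
g(8) = mex{0,1} = 2
g(9) = mex{0,1,2} = 3
So g(9) = 3.

3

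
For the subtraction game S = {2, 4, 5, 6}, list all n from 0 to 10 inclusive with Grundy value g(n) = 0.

0, 1, 8, 9

Build the Grundy sequence with g(k) = mex{g(k−s) : s ∈ {2, 4, 5, 6}, s ≤ k}:
k:     0  1  2  3  4  5  6  7  8  9 10
g(k):  0  0  1  1  2  2  3  3  0  0  1
The P-positions (g = 0) in 0..10 are 0, 1, 8, 9.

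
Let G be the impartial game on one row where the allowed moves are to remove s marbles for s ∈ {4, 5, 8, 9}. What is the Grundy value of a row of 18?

1

Grundy values for subtraction set {4, 5, 8, 9}:
k:     0  1  2  3  4  5  6  7  8  9 10 11 12 13 14 15 16 17 18
g(k):  0  0  0  0  1  1  1  1  2  2  2  2  3  0  0  0  0  1  1
So g(18) = 1.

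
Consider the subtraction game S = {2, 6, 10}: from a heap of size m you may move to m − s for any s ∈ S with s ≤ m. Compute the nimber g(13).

Build the Grundy sequence with g(k) = mex{g(k−s) : s ∈ {2, 6, 10}, s ≤ k}:
k:     0  1  2  3  4  5  6  7  8  9 10 11 12 13
g(k):  0  0  1  1  0  0  1  1  0  0  1  1  0  0
So g(13) = 0.

0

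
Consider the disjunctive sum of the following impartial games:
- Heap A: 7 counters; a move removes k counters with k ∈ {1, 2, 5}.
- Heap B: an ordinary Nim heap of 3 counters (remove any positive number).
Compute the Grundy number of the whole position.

2

For heap A, compute g(0), g(1), … with moves {1, 2, 5}:
k:     0  1  2  3  4  5  6  7
g(k):  0  1  2  0  1  2  0  1
So g(7) = 1.
Heap B is a plain Nim heap of size 3, so its Grundy value is 3.
By the Sprague-Grundy theorem, the Grundy value of a sum of independent games is the XOR of the component values.
Combined value = 1 XOR 3 = 2.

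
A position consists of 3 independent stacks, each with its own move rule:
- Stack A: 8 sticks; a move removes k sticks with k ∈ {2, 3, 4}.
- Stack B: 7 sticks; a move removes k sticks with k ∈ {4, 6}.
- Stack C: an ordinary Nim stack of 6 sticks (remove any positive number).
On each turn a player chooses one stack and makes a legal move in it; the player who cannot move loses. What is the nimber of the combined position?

6

For stack A, compute g(0), g(1), … with moves {2, 3, 4}:
k:     0  1  2  3  4  5  6  7  8
g(k):  0  0  1  1  2  2  0  0  1
So g(8) = 1.
For stack B, compute g(0), g(1), … with moves {4, 6}:
g(0) = mex{} = 0
g(1) = mex{} = 0
g(2) = mex{} = 0
g(3) = mex{} = 0
g(4) = mex{0} = 1
g(5) = mex{0} = 1
g(6) = mex{0} = 1
g(7) = mex{0} = 1
So g(7) = 1.
Stack C is a plain Nim stack of size 6, so its Grundy value is 6.
By the Sprague-Grundy theorem, the Grundy value of a sum of independent games is the XOR of the component values.
Combined value = 1 XOR 1 XOR 6 = 6.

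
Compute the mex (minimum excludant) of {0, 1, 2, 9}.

3

The values 0, 1, 2 are all present; 3 is the first non-negative integer missing from the set.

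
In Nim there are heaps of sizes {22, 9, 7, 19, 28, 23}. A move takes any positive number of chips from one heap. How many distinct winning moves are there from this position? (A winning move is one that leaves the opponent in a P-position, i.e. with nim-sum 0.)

0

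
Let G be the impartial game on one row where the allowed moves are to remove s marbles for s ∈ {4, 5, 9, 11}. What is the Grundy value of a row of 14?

3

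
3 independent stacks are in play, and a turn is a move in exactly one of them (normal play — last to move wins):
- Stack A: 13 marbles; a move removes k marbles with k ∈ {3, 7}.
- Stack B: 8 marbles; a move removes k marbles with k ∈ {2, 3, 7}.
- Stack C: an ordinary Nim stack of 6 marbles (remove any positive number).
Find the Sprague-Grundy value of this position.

6

For stack A, compute g(0), g(1), … with moves {3, 7}:
g(0) = mex{} = 0
g(1) = mex{} = 0
g(2) = mex{} = 0
g(3) = mex{0} = 1
g(4) = mex{0} = 1
g(5) = mex{0} = 1
g(6) = mex{1} = 0
g(7) = mex{0,1} = 2
g(8) = mex{0,1} = 2
g(9) = mex{0} = 1
g(10) = mex{1,2} = 0
g(11) = mex{1,2} = 0
g(12) = mex{1} = 0
g(13) = mex{0} = 1
So g(13) = 1.
Grundy values for stack B (subtraction set {2, 3, 7}):
g(0) = mex{} = 0
g(1) = mex{} = 0
g(2) = mex{0} = 1
g(3) = mex{0} = 1
g(4) = mex{0,1} = 2
g(5) = mex{1} = 0
g(6) = mex{1,2} = 0
g(7) = mex{0,2} = 1
g(8) = mex{0} = 1
So g(8) = 1.
Stack C is a plain Nim stack of size 6, so its Grundy value is 6.
By the Sprague-Grundy theorem, the Grundy value of a sum of independent games is the XOR of the component values.
Combined value = 1 ⊕ 1 ⊕ 6 = 6.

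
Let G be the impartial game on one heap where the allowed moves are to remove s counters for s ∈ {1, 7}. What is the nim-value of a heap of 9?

Compute g(0), g(1), … for moves {1, 7}:
k:     0  1  2  3  4  5  6  7  8  9
g(k):  0  1  0  1  0  1  0  1  0  1
So g(9) = 1.

1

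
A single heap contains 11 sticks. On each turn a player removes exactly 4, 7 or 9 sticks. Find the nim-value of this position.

Compute g(0), g(1), … for moves {4, 7, 9}:
k:     0  1  2  3  4  5  6  7  8  9 10 11
g(k):  0  0  0  0  1  1  1  1  2  2  2  2
So g(11) = 2.

2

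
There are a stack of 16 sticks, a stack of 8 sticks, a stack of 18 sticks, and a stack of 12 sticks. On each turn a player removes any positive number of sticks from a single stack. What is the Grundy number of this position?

6

Write each in binary and XOR column by column:
  10000  (16)
  01000  (8)
  10010  (18)
  01100  (12)
  -----
  00110  (6)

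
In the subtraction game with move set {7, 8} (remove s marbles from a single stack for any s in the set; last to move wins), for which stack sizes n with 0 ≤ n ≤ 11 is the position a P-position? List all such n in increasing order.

0, 1, 2, 3, 4, 5, 6

Build the Grundy sequence with g(k) = mex{g(k−s) : s ∈ {7, 8}, s ≤ k}:
g(0) = mex{} = 0
g(1) = mex{} = 0
g(2) = mex{} = 0
g(3) = mex{} = 0
g(4) = mex{} = 0
g(5) = mex{} = 0
g(6) = mex{} = 0
g(7) = mex{0} = 1
g(8) = mex{0} = 1
g(9) = mex{0} = 1
g(10) = mex{0} = 1
g(11) = mex{0} = 1
The P-positions (g = 0) in 0..11 are 0, 1, 2, 3, 4, 5, 6.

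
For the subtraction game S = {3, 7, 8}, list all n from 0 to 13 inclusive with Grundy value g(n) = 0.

Build the Grundy sequence with g(k) = mex{g(k−s) : s ∈ {3, 7, 8}, s ≤ k}:
k:     0  1  2  3  4  5  6  7  8  9 10 11 12 13
g(k):  0  0  0  1  1  1  0  2  2  1  3  0  0  2
The P-positions (g = 0) in 0..13 are 0, 1, 2, 6, 11, 12.

0, 1, 2, 6, 11, 12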